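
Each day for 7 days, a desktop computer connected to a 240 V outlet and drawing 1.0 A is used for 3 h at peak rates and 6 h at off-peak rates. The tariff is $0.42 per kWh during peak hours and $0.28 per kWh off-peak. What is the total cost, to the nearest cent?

Power = 1.0 A × 240 V = 240 W = 0.24 kW
Peak energy = 0.24 kW × 3 h × 7 = 5.04 kWh
Off-peak energy = 0.24 kW × 6 h × 7 = 10.08 kWh
Cost = 5.04 × $0.42 + 10.08 × $0.28 = $2.1168 + $2.8224 = $4.94

$4.94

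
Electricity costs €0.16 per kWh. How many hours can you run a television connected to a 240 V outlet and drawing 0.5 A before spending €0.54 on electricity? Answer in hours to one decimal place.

28.1 h

Power = 0.5 A × 240 V = 120 W = 0.12 kW
Energy available = €0.54 ÷ €0.16/kWh = 3.375 kWh
Hours = 3.375 kWh ÷ 0.12 kW = 28.1 h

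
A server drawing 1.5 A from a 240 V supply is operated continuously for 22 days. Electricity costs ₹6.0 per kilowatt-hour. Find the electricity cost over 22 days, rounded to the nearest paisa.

₹1140.48

Power = 1.5 A × 240 V = 360 W = 0.36 kW
Runtime = 24 h × 22 = 528 h
Energy = 0.36 kW × 528 h = 190.08 kWh
Cost = 190.08 kWh × ₹6.0/kWh = ₹1140.48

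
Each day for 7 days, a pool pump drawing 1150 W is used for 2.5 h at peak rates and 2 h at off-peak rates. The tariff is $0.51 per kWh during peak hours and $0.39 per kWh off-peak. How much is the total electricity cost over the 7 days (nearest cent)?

$16.54

Peak energy = 1.15 kW × 2.5 h × 7 = 20.125 kWh
Off-peak energy = 1.15 kW × 2 h × 7 = 16.1 kWh
Cost = 20.125 × $0.51 + 16.1 × $0.39 = $10.26375 + $6.279 = $16.54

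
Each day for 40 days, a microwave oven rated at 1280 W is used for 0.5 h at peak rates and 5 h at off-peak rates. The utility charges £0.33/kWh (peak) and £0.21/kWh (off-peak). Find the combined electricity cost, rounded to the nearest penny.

£62.21

Peak energy = 1.28 kW × 0.5 h × 40 = 25.6 kWh
Off-peak energy = 1.28 kW × 5 h × 40 = 256 kWh
Cost = 25.6 × £0.33 + 256 × £0.21 = £8.448 + £53.76 = £62.21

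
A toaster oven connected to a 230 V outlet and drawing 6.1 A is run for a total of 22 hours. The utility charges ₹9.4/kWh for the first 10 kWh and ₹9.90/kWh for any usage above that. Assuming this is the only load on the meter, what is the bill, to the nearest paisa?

₹300.57

Power = 6.1 A × 230 V = 1403 W = 1.403 kW
Energy = 1.403 kW × 22 h = 30.866 kWh
Tier 1 (0–10 kWh): 10 × ₹9.4 = ₹94
Above 10 kWh: 20.866 × ₹9.90 = ₹206.5734
Bill = ₹300.57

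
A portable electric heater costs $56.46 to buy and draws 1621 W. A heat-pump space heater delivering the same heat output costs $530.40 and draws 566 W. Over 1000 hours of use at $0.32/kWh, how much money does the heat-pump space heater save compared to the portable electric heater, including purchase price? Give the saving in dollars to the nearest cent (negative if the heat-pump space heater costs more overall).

-$136.34

portable electric heater: $56.46 + (1621/1000) kW × 1000 h × $0.32 = $56.46 + $518.72 = $575.18
heat-pump space heater: $530.40 + (566/1000) kW × 1000 h × $0.32 = $530.40 + $181.12 = $711.52
Saving = $575.18 − $711.52 = −$136.34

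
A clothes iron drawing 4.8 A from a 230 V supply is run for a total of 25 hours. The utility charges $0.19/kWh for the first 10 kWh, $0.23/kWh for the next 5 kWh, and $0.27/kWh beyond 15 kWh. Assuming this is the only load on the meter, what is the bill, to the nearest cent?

$6.45

Power = 4.8 A × 230 V = 1104 W = 1.104 kW
Energy = 1.104 kW × 25 h = 27.6 kWh
Tier 1 (0–10 kWh): 10 × $0.19 = $1.9
Tier 2 (10–15 kWh): 5 × $0.23 = $1.15
Above 15 kWh: 12.6 × $0.27 = $3.402
Bill = $6.45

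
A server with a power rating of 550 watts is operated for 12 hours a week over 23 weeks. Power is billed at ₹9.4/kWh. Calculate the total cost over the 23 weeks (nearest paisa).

Runtime = 12 h/week × 23 weeks = 276 h
Energy = 0.55 kW × 276 h = 151.8 kWh
Cost = 151.8 kWh × ₹9.4/kWh = ₹1426.92

₹1426.92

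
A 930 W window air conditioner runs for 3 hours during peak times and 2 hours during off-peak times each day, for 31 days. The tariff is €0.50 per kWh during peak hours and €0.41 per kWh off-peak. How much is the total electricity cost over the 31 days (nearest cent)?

€66.89

Peak energy = 0.93 kW × 3 h × 31 = 86.49 kWh
Off-peak energy = 0.93 kW × 2 h × 31 = 57.66 kWh
Cost = 86.49 × €0.50 + 57.66 × €0.41 = €43.245 + €23.6406 = €66.89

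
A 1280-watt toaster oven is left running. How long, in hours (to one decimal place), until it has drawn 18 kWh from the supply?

Hours = 18 kWh ÷ 1.28 kW = 14.1 h

14.1 h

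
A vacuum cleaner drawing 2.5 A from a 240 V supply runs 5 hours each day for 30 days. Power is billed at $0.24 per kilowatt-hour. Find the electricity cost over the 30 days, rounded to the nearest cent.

$21.60

Power = 2.5 A × 240 V = 600 W = 0.6 kW
Runtime = 5 h/day × 30 days = 150 h
Energy = 0.6 kW × 150 h = 90 kWh
Cost = 90 kWh × $0.24/kWh = $21.60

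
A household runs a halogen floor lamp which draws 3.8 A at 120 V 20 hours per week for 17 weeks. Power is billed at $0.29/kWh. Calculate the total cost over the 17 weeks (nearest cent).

$44.96

Power = 3.8 A × 120 V = 456 W = 0.456 kW
Runtime = 20 h/week × 17 weeks = 340 h
Energy = 0.456 kW × 340 h = 155.04 kWh
Cost = 155.04 kWh × $0.29/kWh = $44.96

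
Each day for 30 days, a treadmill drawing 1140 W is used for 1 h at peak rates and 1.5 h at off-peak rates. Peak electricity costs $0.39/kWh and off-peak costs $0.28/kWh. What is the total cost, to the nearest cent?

Peak energy = 1.14 kW × 1 h × 30 = 34.2 kWh
Off-peak energy = 1.14 kW × 1.5 h × 30 = 51.3 kWh
Cost = 34.2 × $0.39 + 51.3 × $0.28 = $13.338 + $14.364 = $27.70

$27.70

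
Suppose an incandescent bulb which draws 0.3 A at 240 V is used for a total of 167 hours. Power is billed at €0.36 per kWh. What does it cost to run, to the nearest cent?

€4.33

Power = 0.3 A × 240 V = 72 W = 0.072 kW
Energy = 0.072 kW × 167 h = 12.024 kWh
Cost = 12.024 kWh × €0.36/kWh = €4.33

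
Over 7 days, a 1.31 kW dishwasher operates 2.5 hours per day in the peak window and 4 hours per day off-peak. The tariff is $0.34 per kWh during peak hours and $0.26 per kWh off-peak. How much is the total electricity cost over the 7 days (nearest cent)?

Peak energy = 1.31 kW × 2.5 h × 7 = 22.925 kWh
Off-peak energy = 1.31 kW × 4 h × 7 = 36.68 kWh
Cost = 22.925 × $0.34 + 36.68 × $0.26 = $7.7945 + $9.5368 = $17.33

$17.33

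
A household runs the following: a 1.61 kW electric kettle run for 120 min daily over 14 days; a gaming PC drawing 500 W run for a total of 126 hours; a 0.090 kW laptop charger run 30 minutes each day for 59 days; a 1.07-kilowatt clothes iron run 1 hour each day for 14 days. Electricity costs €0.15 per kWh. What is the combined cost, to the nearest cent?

electric kettle: Runtime = 120 min × 14 = 1680 min = 28 h
electric kettle: 1.61 kW × 28 h = 45.08 kWh
gaming PC: 0.5 kW × 126 h = 63 kWh
laptop charger: Runtime = 30 min × 59 = 1770 min = 29.5 h
laptop charger: 0.09 kW × 29.5 h = 2.655 kWh
clothes iron: Runtime = 1 h/day × 14 days = 14 h
clothes iron: 1.07 kW × 14 h = 14.98 kWh
Total energy = 125.715 kWh
Cost = 125.715 × €0.15 = €18.86

€18.86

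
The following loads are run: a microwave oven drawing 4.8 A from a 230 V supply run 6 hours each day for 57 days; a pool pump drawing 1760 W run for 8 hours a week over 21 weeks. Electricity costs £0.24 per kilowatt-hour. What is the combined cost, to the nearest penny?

microwave oven: Power = 4.8 A × 230 V = 1104 W = 1.104 kW
microwave oven: Runtime = 6 h/day × 57 days = 342 h
microwave oven: 1.104 kW × 342 h = 377.568 kWh
pool pump: Runtime = 8 h/week × 21 weeks = 168 h
pool pump: 1.76 kW × 168 h = 295.68 kWh
Total energy = 673.248 kWh
Cost = 673.248 × £0.24 = £161.58

£161.58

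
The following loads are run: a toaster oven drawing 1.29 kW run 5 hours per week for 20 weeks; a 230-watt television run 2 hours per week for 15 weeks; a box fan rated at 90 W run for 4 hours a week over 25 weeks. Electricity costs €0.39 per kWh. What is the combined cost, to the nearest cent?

toaster oven: Runtime = 5 h/week × 20 weeks = 100 h
toaster oven: 1.29 kW × 100 h = 129 kWh
television: Runtime = 2 h/week × 15 weeks = 30 h
television: 0.23 kW × 30 h = 6.9 kWh
box fan: Runtime = 4 h/week × 25 weeks = 100 h
box fan: 0.09 kW × 100 h = 9 kWh
Total energy = 144.9 kWh
Cost = 144.9 × €0.39 = €56.51

€56.51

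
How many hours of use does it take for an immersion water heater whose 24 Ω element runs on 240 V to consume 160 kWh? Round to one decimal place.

Power = V²/R = 240²/24 = 2400 W = 2.4 kW
Hours = 160 kWh ÷ 2.4 kW = 66.7 h

66.7 h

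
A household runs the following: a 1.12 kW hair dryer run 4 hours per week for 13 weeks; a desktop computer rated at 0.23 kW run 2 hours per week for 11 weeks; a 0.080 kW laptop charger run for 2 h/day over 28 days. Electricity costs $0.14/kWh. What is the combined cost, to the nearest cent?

hair dryer: Runtime = 4 h/week × 13 weeks = 52 h
hair dryer: 1.12 kW × 52 h = 58.24 kWh
desktop computer: Runtime = 2 h/week × 11 weeks = 22 h
desktop computer: 0.23 kW × 22 h = 5.06 kWh
laptop charger: Runtime = 2 h/day × 28 days = 56 h
laptop charger: 0.08 kW × 56 h = 4.48 kWh
Total energy = 67.78 kWh
Cost = 67.78 × $0.14 = $9.49

$9.49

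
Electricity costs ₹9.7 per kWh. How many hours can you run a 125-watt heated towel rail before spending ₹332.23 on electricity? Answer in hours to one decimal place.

Energy available = ₹332.23 ÷ ₹9.7/kWh = 34.2505 kWh
Hours = 34.2505 kWh ÷ 0.125 kW = 274.0 h

274.0 h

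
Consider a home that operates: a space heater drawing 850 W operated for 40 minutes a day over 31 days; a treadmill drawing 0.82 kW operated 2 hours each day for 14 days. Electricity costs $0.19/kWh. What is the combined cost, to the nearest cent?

$7.70

space heater: Runtime = 40 min × 31 = 1240 min = 20.666666… h
space heater: 0.85 kW × 20.666666… h = 17.566666… kWh
treadmill: Runtime = 2 h/day × 14 days = 28 h
treadmill: 0.82 kW × 28 h = 22.96 kWh
Total energy = 40.526666… kWh
Cost = 40.526666… × $0.19 = $7.70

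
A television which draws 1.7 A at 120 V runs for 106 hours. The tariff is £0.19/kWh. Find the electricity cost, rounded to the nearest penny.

Power = 1.7 A × 120 V = 204 W = 0.204 kW
Energy = 0.204 kW × 106 h = 21.624 kWh
Cost = 21.624 kWh × £0.19/kWh = £4.11

£4.11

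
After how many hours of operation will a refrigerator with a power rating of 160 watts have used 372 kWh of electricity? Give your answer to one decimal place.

Hours = 372 kWh ÷ 0.16 kW = 2325.0 h

2325.0 h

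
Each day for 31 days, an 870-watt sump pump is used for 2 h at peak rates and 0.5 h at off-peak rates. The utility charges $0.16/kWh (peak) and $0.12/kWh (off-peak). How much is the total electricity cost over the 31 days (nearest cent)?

Peak energy = 0.87 kW × 2 h × 31 = 53.94 kWh
Off-peak energy = 0.87 kW × 0.5 h × 31 = 13.485 kWh
Cost = 53.94 × $0.16 + 13.485 × $0.12 = $8.6304 + $1.6182 = $10.25

$10.25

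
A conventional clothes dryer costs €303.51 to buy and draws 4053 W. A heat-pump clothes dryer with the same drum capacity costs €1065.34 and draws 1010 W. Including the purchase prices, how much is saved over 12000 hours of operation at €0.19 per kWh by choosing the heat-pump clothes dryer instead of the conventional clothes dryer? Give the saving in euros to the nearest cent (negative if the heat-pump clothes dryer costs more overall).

conventional clothes dryer: €303.51 + (4053/1000) kW × 12000 h × €0.19 = €303.51 + €9240.84 = €9544.35
heat-pump clothes dryer: €1065.34 + (1010/1000) kW × 12000 h × €0.19 = €1065.34 + €2302.8 = €3368.14
Saving = €9544.35 − €3368.14 = €6176.21

€6176.21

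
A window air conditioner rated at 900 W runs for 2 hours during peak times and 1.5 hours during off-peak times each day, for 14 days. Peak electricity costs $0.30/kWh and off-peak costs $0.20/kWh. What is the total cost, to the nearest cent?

Peak energy = 0.9 kW × 2 h × 14 = 25.2 kWh
Off-peak energy = 0.9 kW × 1.5 h × 14 = 18.9 kWh
Cost = 25.2 × $0.30 + 18.9 × $0.20 = $7.56 + $3.78 = $11.34

$11.34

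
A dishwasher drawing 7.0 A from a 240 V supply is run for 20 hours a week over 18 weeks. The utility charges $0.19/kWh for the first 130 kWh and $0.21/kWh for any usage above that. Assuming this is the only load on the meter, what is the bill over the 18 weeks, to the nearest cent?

Power = 7.0 A × 240 V = 1680 W = 1.68 kW
Runtime = 20 h/week × 18 weeks = 360 h
Energy = 1.68 kW × 360 h = 604.8 kWh
Tier 1 (0–130 kWh): 130 × $0.19 = $24.7
Above 130 kWh: 474.8 × $0.21 = $99.708
Bill = $124.41

$124.41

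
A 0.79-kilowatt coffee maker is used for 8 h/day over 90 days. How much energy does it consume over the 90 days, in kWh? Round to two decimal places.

Runtime = 8 h/day × 90 days = 720 h
Energy = 0.79 kW × 720 h = 568.8 kWh

568.80 kWh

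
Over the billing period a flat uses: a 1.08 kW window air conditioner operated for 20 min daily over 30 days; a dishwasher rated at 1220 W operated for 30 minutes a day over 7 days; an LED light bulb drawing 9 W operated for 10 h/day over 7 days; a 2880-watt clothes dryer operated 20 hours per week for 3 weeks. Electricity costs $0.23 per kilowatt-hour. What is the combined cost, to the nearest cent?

window air conditioner: Runtime = 20 min × 30 = 600 min = 10 h
window air conditioner: 1.08 kW × 10 h = 10.8 kWh
dishwasher: Runtime = 30 min × 7 = 210 min = 3.5 h
dishwasher: 1.22 kW × 3.5 h = 4.27 kWh
LED light bulb: Runtime = 10 h/day × 7 days = 70 h
LED light bulb: 0.009 kW × 70 h = 0.63 kWh
clothes dryer: Runtime = 20 h/week × 3 weeks = 60 h
clothes dryer: 2.88 kW × 60 h = 172.8 kWh
Total energy = 188.5 kWh
Cost = 188.5 × $0.23 = $43.36

$43.36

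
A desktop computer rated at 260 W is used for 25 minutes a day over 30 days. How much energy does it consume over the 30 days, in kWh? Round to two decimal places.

Runtime = 25 min × 30 = 750 min = 12.5 h
Energy = 0.26 kW × 12.5 h = 3.25 kWh

3.25 kWh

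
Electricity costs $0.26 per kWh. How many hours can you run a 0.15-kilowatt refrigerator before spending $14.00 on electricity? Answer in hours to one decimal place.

359.0 h

Energy available = $14.00 ÷ $0.26/kWh = 53.8462 kWh
Hours = 53.8462 kWh ÷ 0.15 kW = 359.0 h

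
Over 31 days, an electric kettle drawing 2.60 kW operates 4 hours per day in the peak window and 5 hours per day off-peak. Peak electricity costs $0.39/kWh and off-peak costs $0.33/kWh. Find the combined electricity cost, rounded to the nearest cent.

Peak energy = 2.6 kW × 4 h × 31 = 322.4 kWh
Off-peak energy = 2.6 kW × 5 h × 31 = 403 kWh
Cost = 322.4 × $0.39 + 403 × $0.33 = $125.736 + $132.99 = $258.73

$258.73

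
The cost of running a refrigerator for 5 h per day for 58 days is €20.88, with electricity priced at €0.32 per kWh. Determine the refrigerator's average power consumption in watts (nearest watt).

Energy = €20.88 ÷ €0.32/kWh = 65.25 kWh
Runtime = 5 h/day × 58 days = 290 h
Power = 65.25 kWh ÷ 290 h = 0.225 kW = 225 W

225 W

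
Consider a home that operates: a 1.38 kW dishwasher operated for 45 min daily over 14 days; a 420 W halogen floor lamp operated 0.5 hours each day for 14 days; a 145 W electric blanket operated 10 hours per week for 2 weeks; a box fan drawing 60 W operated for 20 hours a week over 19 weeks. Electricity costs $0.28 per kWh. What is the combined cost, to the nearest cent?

dishwasher: Runtime = 45 min × 14 = 630 min = 10.5 h
dishwasher: 1.38 kW × 10.5 h = 14.49 kWh
halogen floor lamp: Runtime = 0.5 h/day × 14 days = 7 h
halogen floor lamp: 0.42 kW × 7 h = 2.94 kWh
electric blanket: Runtime = 10 h/week × 2 weeks = 20 h
electric blanket: 0.145 kW × 20 h = 2.9 kWh
box fan: Runtime = 20 h/week × 19 weeks = 380 h
box fan: 0.06 kW × 380 h = 22.8 kWh
Total energy = 43.13 kWh
Cost = 43.13 × $0.28 = $12.08

$12.08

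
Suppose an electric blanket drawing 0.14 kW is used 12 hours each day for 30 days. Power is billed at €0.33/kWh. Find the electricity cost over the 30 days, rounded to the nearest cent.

Runtime = 12 h/day × 30 days = 360 h
Energy = 0.14 kW × 360 h = 50.4 kWh
Cost = 50.4 kWh × €0.33/kWh = €16.63

€16.63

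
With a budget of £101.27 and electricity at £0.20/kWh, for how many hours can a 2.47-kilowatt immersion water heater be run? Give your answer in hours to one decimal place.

Energy available = £101.27 ÷ £0.20/kWh = 506.35 kWh
Hours = 506.35 kWh ÷ 2.47 kW = 205.0 h

205.0 h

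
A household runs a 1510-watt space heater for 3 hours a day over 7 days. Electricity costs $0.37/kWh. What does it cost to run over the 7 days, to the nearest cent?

$11.73

Runtime = 3 h/day × 7 days = 21 h
Energy = 1.51 kW × 21 h = 31.71 kWh
Cost = 31.71 kWh × $0.37/kWh = $11.73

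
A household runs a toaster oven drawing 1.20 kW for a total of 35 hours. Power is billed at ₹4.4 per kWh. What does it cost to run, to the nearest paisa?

Energy = 1.2 kW × 35 h = 42 kWh
Cost = 42 kWh × ₹4.4/kWh = ₹184.80

₹184.80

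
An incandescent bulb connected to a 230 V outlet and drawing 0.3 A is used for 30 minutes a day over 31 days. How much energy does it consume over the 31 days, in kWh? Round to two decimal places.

Power = 0.3 A × 230 V = 69 W = 0.069 kW
Runtime = 30 min × 31 = 930 min = 15.5 h
Energy = 0.069 kW × 15.5 h = 1.0695 kWh ≈ 1.07 kWh

1.07 kWh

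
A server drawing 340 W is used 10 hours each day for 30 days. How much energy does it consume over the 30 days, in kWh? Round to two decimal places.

Runtime = 10 h/day × 30 days = 300 h
Energy = 0.34 kW × 300 h = 102 kWh

102.00 kWh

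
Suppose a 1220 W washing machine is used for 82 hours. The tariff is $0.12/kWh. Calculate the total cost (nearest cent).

Energy = 1.22 kW × 82 h = 100.04 kWh
Cost = 100.04 kWh × $0.12/kWh = $12.00

$12.00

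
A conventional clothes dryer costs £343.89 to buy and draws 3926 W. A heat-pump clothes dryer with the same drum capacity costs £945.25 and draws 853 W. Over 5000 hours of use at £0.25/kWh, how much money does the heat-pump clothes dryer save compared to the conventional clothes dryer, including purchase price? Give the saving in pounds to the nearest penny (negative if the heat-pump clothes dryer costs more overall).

conventional clothes dryer: £343.89 + (3926/1000) kW × 5000 h × £0.25 = £343.89 + £4907.5 = £5251.39
heat-pump clothes dryer: £945.25 + (853/1000) kW × 5000 h × £0.25 = £945.25 + £1066.25 = £2011.5
Saving = £5251.39 − £2011.5 = £3239.89

£3239.89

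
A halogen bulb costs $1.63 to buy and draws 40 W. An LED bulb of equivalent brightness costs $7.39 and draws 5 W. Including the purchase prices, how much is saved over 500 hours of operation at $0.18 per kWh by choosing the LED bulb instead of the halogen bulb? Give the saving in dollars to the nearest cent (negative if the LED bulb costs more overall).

halogen bulb: $1.63 + (40/1000) kW × 500 h × $0.18 = $1.63 + $3.6 = $5.23
LED bulb: $7.39 + (5/1000) kW × 500 h × $0.18 = $7.39 + $0.45 = $7.84
Saving = $5.23 − $7.84 = −$2.61

-$2.61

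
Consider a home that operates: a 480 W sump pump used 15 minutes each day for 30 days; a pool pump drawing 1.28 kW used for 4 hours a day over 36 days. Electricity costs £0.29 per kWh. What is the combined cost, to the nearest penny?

£54.50

sump pump: Runtime = 15 min × 30 = 450 min = 7.5 h
sump pump: 0.48 kW × 7.5 h = 3.6 kWh
pool pump: Runtime = 4 h/day × 36 days = 144 h
pool pump: 1.28 kW × 144 h = 184.32 kWh
Total energy = 187.92 kWh
Cost = 187.92 × £0.29 = £54.50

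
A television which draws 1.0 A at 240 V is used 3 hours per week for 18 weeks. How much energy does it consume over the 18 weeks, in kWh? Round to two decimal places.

12.96 kWh

Power = 1.0 A × 240 V = 240 W = 0.24 kW
Runtime = 3 h/week × 18 weeks = 54 h
Energy = 0.24 kW × 54 h = 12.96 kWh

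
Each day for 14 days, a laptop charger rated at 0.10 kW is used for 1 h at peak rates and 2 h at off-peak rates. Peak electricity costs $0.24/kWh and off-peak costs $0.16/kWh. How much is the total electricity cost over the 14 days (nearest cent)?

$0.78

Peak energy = 0.1 kW × 1 h × 14 = 1.4 kWh
Off-peak energy = 0.1 kW × 2 h × 14 = 2.8 kWh
Cost = 1.4 × $0.24 + 2.8 × $0.16 = $0.336 + $0.448 = $0.78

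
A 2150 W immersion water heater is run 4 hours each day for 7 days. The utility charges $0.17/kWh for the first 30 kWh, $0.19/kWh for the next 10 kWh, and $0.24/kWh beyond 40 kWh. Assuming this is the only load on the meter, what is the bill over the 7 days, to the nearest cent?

Runtime = 4 h/day × 7 days = 28 h
Energy = 2.15 kW × 28 h = 60.2 kWh
Tier 1 (0–30 kWh): 30 × $0.17 = $5.1
Tier 2 (30–40 kWh): 10 × $0.19 = $1.9
Above 40 kWh: 20.2 × $0.24 = $4.848
Bill = $11.85

$11.85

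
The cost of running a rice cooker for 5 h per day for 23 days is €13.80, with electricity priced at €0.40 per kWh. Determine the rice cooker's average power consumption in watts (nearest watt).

Energy = €13.80 ÷ €0.40/kWh = 34.5 kWh
Runtime = 5 h/day × 23 days = 115 h
Power = 34.5 kWh ÷ 115 h = 0.3 kW = 300 W

300 W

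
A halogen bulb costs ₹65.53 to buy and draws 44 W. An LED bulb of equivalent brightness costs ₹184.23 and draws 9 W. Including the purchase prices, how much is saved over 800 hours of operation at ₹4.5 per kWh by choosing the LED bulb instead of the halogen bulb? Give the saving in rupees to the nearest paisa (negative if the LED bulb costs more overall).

₹7.30

halogen bulb: ₹65.53 + (44/1000) kW × 800 h × ₹4.5 = ₹65.53 + ₹158.4 = ₹223.93
LED bulb: ₹184.23 + (9/1000) kW × 800 h × ₹4.5 = ₹184.23 + ₹32.4 = ₹216.63
Saving = ₹223.93 − ₹216.63 = ₹7.3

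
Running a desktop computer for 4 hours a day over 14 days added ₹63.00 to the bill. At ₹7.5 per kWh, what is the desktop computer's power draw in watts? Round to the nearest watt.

150 W

Energy = ₹63.00 ÷ ₹7.5/kWh = 8.4 kWh
Runtime = 4 h/day × 14 days = 56 h
Power = 8.4 kWh ÷ 56 h = 0.15 kW = 150 W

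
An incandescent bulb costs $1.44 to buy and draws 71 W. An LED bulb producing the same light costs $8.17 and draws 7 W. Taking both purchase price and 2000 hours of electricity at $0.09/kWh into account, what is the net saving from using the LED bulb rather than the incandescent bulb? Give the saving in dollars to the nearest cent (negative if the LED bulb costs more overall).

incandescent bulb: $1.44 + (71/1000) kW × 2000 h × $0.09 = $1.44 + $12.78 = $14.22
LED bulb: $8.17 + (7/1000) kW × 2000 h × $0.09 = $8.17 + $1.26 = $9.43
Saving = $14.22 − $9.43 = $4.79

$4.79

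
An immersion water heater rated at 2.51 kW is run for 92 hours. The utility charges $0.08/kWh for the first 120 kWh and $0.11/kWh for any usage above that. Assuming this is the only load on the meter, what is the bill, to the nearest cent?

$21.80

Energy = 2.51 kW × 92 h = 230.92 kWh
Tier 1 (0–120 kWh): 120 × $0.08 = $9.6
Above 120 kWh: 110.92 × $0.11 = $12.2012
Bill = $21.80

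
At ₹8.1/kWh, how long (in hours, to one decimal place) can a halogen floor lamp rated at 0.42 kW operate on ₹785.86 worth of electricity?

231.0 h

Energy available = ₹785.86 ÷ ₹8.1/kWh = 97.0198 kWh
Hours = 97.0198 kWh ÷ 0.42 kW = 231.0 h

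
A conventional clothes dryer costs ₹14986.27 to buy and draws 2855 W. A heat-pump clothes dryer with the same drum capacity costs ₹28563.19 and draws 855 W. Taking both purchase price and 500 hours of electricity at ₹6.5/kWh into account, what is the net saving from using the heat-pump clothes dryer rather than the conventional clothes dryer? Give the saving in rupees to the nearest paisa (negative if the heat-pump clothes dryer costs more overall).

-₹7076.92

conventional clothes dryer: ₹14986.27 + (2855/1000) kW × 500 h × ₹6.5 = ₹14986.27 + ₹9278.75 = ₹24265.02
heat-pump clothes dryer: ₹28563.19 + (855/1000) kW × 500 h × ₹6.5 = ₹28563.19 + ₹2778.75 = ₹31341.94
Saving = ₹24265.02 − ₹31341.94 = −₹7076.92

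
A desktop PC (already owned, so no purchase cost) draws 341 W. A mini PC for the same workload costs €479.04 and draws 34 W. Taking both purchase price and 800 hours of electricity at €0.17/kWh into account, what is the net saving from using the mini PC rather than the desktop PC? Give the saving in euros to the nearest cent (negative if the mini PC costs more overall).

desktop PC: €0.00 + (341/1000) kW × 800 h × €0.17 = €0.00 + €46.376 = €46.376
mini PC: €479.04 + (34/1000) kW × 800 h × €0.17 = €479.04 + €4.624 = €483.664
Saving = €46.376 − €483.664 = −€437.288 → -€437.29

-€437.29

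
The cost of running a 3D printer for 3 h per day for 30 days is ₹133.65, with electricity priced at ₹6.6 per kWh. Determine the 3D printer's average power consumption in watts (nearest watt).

225 W

Energy = ₹133.65 ÷ ₹6.6/kWh = 20.25 kWh
Runtime = 3 h/day × 30 days = 90 h
Power = 20.25 kWh ÷ 90 h = 0.225 kW = 225 W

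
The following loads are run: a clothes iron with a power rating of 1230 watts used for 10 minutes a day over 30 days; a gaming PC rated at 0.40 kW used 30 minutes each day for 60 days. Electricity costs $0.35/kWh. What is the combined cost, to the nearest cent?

clothes iron: Runtime = 10 min × 30 = 300 min = 5 h
clothes iron: 1.23 kW × 5 h = 6.15 kWh
gaming PC: Runtime = 30 min × 60 = 1800 min = 30 h
gaming PC: 0.4 kW × 30 h = 12 kWh
Total energy = 18.15 kWh
Cost = 18.15 × $0.35 = $6.35

$6.35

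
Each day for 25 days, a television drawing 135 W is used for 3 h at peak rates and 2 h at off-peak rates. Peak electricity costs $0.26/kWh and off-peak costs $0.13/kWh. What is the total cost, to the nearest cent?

Peak energy = 0.135 kW × 3 h × 25 = 10.125 kWh
Off-peak energy = 0.135 kW × 2 h × 25 = 6.75 kWh
Cost = 10.125 × $0.26 + 6.75 × $0.13 = $2.6325 + $0.8775 = $3.51

$3.51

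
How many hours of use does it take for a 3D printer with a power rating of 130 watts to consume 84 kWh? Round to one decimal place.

Hours = 84 kWh ÷ 0.13 kW = 646.2 h

646.2 h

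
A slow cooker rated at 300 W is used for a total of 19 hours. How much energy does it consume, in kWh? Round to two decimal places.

Energy = 0.3 kW × 19 h = 5.7 kWh

5.70 kWh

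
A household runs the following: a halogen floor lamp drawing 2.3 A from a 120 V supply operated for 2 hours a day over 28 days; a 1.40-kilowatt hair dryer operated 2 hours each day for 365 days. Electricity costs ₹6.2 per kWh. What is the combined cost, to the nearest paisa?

₹6432.23

halogen floor lamp: Power = 2.3 A × 120 V = 276 W = 0.276 kW
halogen floor lamp: Runtime = 2 h/day × 28 days = 56 h
halogen floor lamp: 0.276 kW × 56 h = 15.456 kWh
hair dryer: Runtime = 2 h/day × 365 days = 730 h
hair dryer: 1.4 kW × 730 h = 1022 kWh
Total energy = 1037.456 kWh
Cost = 1037.456 × ₹6.2 = ₹6432.23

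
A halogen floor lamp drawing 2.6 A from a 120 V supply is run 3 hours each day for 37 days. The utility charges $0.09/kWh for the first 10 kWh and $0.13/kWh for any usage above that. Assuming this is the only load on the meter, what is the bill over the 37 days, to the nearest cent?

Power = 2.6 A × 120 V = 312 W = 0.312 kW
Runtime = 3 h/day × 37 days = 111 h
Energy = 0.312 kW × 111 h = 34.632 kWh
Tier 1 (0–10 kWh): 10 × $0.09 = $0.9
Above 10 kWh: 24.632 × $0.13 = $3.20216
Bill = $4.10

$4.10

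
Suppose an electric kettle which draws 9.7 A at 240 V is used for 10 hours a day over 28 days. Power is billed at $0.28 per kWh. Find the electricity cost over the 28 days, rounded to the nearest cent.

$182.52

Power = 9.7 A × 240 V = 2328 W = 2.328 kW
Runtime = 10 h/day × 28 days = 280 h
Energy = 2.328 kW × 280 h = 651.84 kWh
Cost = 651.84 kWh × $0.28/kWh = $182.52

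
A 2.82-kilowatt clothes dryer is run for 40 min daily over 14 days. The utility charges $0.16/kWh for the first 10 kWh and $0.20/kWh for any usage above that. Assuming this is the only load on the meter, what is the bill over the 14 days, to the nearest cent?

$4.86

Runtime = 40 min × 14 = 560 min = 9.333333… h
Energy = 2.82 kW × 9.333333… h = 26.32 kWh
Tier 1 (0–10 kWh): 10 × $0.16 = $1.6
Above 10 kWh: 16.32 × $0.20 = $3.264
Bill = $4.86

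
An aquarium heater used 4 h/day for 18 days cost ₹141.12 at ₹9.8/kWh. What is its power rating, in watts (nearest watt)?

200 W

Energy = ₹141.12 ÷ ₹9.8/kWh = 14.4 kWh
Runtime = 4 h/day × 18 days = 72 h
Power = 14.4 kWh ÷ 72 h = 0.2 kW = 200 W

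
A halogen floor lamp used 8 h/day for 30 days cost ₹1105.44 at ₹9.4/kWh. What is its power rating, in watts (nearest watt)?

490 W

Energy = ₹1105.44 ÷ ₹9.4/kWh = 117.6 kWh
Runtime = 8 h/day × 30 days = 240 h
Power = 117.6 kWh ÷ 240 h = 0.49 kW = 490 W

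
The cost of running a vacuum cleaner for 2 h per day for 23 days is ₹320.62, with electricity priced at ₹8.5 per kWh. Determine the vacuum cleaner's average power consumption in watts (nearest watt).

Energy = ₹320.62 ÷ ₹8.5/kWh = 37.72 kWh
Runtime = 2 h/day × 23 days = 46 h
Power = 37.72 kWh ÷ 46 h = 0.82 kW = 820 W

820 W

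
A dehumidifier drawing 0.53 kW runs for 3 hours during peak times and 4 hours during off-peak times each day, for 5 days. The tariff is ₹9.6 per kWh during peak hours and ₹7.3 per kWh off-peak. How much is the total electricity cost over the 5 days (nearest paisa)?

₹153.70

Peak energy = 0.53 kW × 3 h × 5 = 7.95 kWh
Off-peak energy = 0.53 kW × 4 h × 5 = 10.6 kWh
Cost = 7.95 × ₹9.6 + 10.6 × ₹7.3 = ₹76.32 + ₹77.38 = ₹153.70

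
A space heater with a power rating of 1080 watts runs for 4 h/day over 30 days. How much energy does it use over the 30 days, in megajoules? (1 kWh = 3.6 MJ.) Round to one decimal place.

Runtime = 4 h/day × 30 days = 120 h
Energy = 1.08 kW × 120 h = 129.6 kWh
= 129.6 × 3.6 MJ = 466.6 MJ

466.6 MJ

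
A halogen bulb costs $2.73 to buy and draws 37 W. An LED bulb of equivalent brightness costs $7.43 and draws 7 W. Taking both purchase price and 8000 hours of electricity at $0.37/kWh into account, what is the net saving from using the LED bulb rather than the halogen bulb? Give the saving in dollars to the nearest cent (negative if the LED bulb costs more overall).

halogen bulb: $2.73 + (37/1000) kW × 8000 h × $0.37 = $2.73 + $109.52 = $112.25
LED bulb: $7.43 + (7/1000) kW × 8000 h × $0.37 = $7.43 + $20.72 = $28.15
Saving = $112.25 − $28.15 = $84.1

$84.10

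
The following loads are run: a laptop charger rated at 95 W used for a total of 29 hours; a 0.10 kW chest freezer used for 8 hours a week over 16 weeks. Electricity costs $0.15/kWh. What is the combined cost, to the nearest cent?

laptop charger: 0.095 kW × 29 h = 2.755 kWh
chest freezer: Runtime = 8 h/week × 16 weeks = 128 h
chest freezer: 0.1 kW × 128 h = 12.8 kWh
Total energy = 15.555 kWh
Cost = 15.555 × $0.15 = $2.33

$2.33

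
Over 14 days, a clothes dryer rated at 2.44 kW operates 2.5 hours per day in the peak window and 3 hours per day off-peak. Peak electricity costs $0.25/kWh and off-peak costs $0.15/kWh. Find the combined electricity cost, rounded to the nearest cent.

Peak energy = 2.44 kW × 2.5 h × 14 = 85.4 kWh
Off-peak energy = 2.44 kW × 3 h × 14 = 102.48 kWh
Cost = 85.4 × $0.25 + 102.48 × $0.15 = $21.35 + $15.372 = $36.72

$36.72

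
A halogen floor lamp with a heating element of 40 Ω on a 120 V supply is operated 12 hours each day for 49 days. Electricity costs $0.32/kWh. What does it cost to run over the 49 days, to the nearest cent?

Power = V²/R = 120²/40 = 360 W = 0.36 kW
Runtime = 12 h/day × 49 days = 588 h
Energy = 0.36 kW × 588 h = 211.68 kWh
Cost = 211.68 kWh × $0.32/kWh = $67.74

$67.74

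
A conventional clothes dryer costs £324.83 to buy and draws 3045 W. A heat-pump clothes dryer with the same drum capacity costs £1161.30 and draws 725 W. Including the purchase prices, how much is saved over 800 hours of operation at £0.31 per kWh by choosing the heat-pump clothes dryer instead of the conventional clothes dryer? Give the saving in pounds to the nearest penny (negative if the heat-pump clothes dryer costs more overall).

-£261.11

conventional clothes dryer: £324.83 + (3045/1000) kW × 800 h × £0.31 = £324.83 + £755.16 = £1079.99
heat-pump clothes dryer: £1161.30 + (725/1000) kW × 800 h × £0.31 = £1161.30 + £179.8 = £1341.1
Saving = £1079.99 − £1341.1 = −£261.11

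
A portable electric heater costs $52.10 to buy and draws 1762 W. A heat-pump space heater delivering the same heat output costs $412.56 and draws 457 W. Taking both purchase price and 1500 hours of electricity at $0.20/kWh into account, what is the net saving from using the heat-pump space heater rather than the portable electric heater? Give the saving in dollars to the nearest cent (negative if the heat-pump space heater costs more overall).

$31.04

portable electric heater: $52.10 + (1762/1000) kW × 1500 h × $0.20 = $52.10 + $528.6 = $580.7
heat-pump space heater: $412.56 + (457/1000) kW × 1500 h × $0.20 = $412.56 + $137.1 = $549.66
Saving = $580.7 − $549.66 = $31.04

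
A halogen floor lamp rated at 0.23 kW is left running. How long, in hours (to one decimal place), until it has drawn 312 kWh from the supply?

1356.5 h

Hours = 312 kWh ÷ 0.23 kW = 1356.5 h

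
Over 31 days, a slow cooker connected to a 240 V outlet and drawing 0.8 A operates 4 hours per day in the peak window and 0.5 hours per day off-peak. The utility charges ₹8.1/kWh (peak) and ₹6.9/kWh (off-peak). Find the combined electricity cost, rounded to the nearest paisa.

Power = 0.8 A × 240 V = 192 W = 0.192 kW
Peak energy = 0.192 kW × 4 h × 31 = 23.808 kWh
Off-peak energy = 0.192 kW × 0.5 h × 31 = 2.976 kWh
Cost = 23.808 × ₹8.1 + 2.976 × ₹6.9 = ₹192.8448 + ₹20.5344 = ₹213.38

₹213.38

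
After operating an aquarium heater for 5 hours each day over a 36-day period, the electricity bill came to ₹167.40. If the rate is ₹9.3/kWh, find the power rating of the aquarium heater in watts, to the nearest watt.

Energy = ₹167.40 ÷ ₹9.3/kWh = 18 kWh
Runtime = 5 h/day × 36 days = 180 h
Power = 18 kWh ÷ 180 h = 0.1 kW = 100 W

100 W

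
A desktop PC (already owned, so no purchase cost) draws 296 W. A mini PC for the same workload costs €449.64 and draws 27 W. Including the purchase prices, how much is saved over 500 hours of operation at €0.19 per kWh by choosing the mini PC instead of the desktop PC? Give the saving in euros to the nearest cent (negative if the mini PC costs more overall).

desktop PC: €0.00 + (296/1000) kW × 500 h × €0.19 = €0.00 + €28.12 = €28.12
mini PC: €449.64 + (27/1000) kW × 500 h × €0.19 = €449.64 + €2.565 = €452.205
Saving = €28.12 − €452.205 = −€424.085 → -€424.09

-€424.09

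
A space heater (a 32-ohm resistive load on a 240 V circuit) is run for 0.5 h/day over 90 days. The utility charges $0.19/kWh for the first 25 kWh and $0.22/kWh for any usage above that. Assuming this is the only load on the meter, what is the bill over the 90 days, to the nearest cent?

Power = V²/R = 240²/32 = 1800 W = 1.8 kW
Runtime = 0.5 h/day × 90 days = 45 h
Energy = 1.8 kW × 45 h = 81 kWh
Tier 1 (0–25 kWh): 25 × $0.19 = $4.75
Above 25 kWh: 56 × $0.22 = $12.32
Bill = $17.07

$17.07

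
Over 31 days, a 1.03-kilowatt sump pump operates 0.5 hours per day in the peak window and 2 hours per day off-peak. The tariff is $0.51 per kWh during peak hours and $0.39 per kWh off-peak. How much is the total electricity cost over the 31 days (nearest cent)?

$33.05

Peak energy = 1.03 kW × 0.5 h × 31 = 15.965 kWh
Off-peak energy = 1.03 kW × 2 h × 31 = 63.86 kWh
Cost = 15.965 × $0.51 + 63.86 × $0.39 = $8.14215 + $24.9054 = $33.05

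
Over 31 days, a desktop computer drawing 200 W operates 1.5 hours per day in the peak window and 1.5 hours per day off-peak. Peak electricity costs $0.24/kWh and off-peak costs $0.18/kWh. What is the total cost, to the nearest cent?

$3.91

Peak energy = 0.2 kW × 1.5 h × 31 = 9.3 kWh
Off-peak energy = 0.2 kW × 1.5 h × 31 = 9.3 kWh
Cost = 9.3 × $0.24 + 9.3 × $0.18 = $2.232 + $1.674 = $3.91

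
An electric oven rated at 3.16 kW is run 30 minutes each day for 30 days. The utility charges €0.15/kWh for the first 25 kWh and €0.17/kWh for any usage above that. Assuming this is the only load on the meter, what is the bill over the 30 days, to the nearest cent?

Runtime = 30 min × 30 = 900 min = 15 h
Energy = 3.16 kW × 15 h = 47.4 kWh
Tier 1 (0–25 kWh): 25 × €0.15 = €3.75
Above 25 kWh: 22.4 × €0.17 = €3.808
Bill = €7.56

€7.56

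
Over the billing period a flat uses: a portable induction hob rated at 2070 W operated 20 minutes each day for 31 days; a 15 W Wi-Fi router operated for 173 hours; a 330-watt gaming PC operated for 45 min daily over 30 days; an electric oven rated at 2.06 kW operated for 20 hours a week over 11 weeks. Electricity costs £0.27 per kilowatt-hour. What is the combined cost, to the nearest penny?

portable induction hob: Runtime = 20 min × 31 = 620 min = 10.333333… h
portable induction hob: 2.07 kW × 10.333333… h = 21.39 kWh
Wi-Fi router: 0.015 kW × 173 h = 2.595 kWh
gaming PC: Runtime = 45 min × 30 = 1350 min = 22.5 h
gaming PC: 0.33 kW × 22.5 h = 7.425 kWh
electric oven: Runtime = 20 h/week × 11 weeks = 220 h
electric oven: 2.06 kW × 220 h = 453.2 kWh
Total energy = 484.61 kWh
Cost = 484.61 × £0.27 = £130.84

£130.84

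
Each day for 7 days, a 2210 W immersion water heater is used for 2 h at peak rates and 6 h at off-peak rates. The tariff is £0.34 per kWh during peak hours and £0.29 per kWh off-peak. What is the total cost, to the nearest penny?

Peak energy = 2.21 kW × 2 h × 7 = 30.94 kWh
Off-peak energy = 2.21 kW × 6 h × 7 = 92.82 kWh
Cost = 30.94 × £0.34 + 92.82 × £0.29 = £10.5196 + £26.9178 = £37.44

£37.44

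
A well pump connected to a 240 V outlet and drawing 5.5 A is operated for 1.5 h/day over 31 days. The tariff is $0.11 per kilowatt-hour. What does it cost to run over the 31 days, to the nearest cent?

Power = 5.5 A × 240 V = 1320 W = 1.32 kW
Runtime = 1.5 h/day × 31 days = 46.5 h
Energy = 1.32 kW × 46.5 h = 61.38 kWh
Cost = 61.38 kWh × $0.11/kWh = $6.75

$6.75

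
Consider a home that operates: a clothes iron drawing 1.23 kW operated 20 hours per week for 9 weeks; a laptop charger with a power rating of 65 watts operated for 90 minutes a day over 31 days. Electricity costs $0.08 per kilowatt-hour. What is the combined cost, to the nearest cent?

clothes iron: Runtime = 20 h/week × 9 weeks = 180 h
clothes iron: 1.23 kW × 180 h = 221.4 kWh
laptop charger: Runtime = 90 min × 31 = 2790 min = 46.5 h
laptop charger: 0.065 kW × 46.5 h = 3.0225 kWh
Total energy = 224.4225 kWh
Cost = 224.4225 × $0.08 = $17.95

$17.95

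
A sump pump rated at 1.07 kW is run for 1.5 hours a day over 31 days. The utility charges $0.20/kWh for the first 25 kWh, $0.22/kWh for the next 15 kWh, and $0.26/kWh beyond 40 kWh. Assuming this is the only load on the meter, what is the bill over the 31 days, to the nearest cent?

Runtime = 1.5 h/day × 31 days = 46.5 h
Energy = 1.07 kW × 46.5 h = 49.755 kWh
Tier 1 (0–25 kWh): 25 × $0.20 = $5
Tier 2 (25–40 kWh): 15 × $0.22 = $3.3
Above 40 kWh: 9.755 × $0.26 = $2.5363
Bill = $10.84

$10.84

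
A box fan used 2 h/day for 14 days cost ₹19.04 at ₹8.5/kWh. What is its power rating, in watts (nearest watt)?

80 W

Energy = ₹19.04 ÷ ₹8.5/kWh = 2.24 kWh
Runtime = 2 h/day × 14 days = 28 h
Power = 2.24 kWh ÷ 28 h = 0.08 kW = 80 W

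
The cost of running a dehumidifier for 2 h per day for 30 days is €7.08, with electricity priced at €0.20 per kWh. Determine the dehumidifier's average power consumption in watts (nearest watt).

590 W

Energy = €7.08 ÷ €0.20/kWh = 35.4 kWh
Runtime = 2 h/day × 30 days = 60 h
Power = 35.4 kWh ÷ 60 h = 0.59 kW = 590 W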